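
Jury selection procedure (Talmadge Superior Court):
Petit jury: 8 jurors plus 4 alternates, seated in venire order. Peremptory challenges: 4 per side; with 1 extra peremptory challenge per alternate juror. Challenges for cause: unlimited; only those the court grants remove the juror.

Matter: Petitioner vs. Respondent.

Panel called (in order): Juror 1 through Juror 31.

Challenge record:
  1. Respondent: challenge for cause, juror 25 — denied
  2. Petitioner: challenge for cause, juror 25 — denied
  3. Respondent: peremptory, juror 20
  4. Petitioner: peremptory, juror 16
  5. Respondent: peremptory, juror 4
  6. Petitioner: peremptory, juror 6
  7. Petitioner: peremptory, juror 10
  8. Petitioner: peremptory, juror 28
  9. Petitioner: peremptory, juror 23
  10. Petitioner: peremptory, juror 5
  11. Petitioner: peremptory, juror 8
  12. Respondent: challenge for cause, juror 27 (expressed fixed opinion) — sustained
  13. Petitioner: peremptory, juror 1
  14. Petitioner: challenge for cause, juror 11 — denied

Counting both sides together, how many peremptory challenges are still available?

6

Petitioner allotment: 4 base + 1 × 4 alternates = 8. Respondent allotment: 4 base + 1 × 4 alternates = 8.
Petitioner peremptories used: #16, #6, #10, #28, #23, #5, #8, #1 — 8 (for-cause on #25, #11 don't count).
Respondent peremptories used: #20, #4 — 2 (for-cause on #25, #27 don't count).
Remaining: (8 − 8) + (8 − 2) = 6.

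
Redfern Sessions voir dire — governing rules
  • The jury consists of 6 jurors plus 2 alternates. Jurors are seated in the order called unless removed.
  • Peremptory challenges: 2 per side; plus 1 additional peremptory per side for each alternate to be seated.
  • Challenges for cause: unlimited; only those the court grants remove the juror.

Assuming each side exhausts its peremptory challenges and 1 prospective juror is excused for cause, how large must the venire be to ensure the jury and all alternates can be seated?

17

Seats to fill: 6 + 2 alternates = 8.
Peremptories: 2 + 1×2 = 4 per side × 2 sides = 8.
For-cause removals: 1.
Minimum venire: 8 + 8 + 1 = 17.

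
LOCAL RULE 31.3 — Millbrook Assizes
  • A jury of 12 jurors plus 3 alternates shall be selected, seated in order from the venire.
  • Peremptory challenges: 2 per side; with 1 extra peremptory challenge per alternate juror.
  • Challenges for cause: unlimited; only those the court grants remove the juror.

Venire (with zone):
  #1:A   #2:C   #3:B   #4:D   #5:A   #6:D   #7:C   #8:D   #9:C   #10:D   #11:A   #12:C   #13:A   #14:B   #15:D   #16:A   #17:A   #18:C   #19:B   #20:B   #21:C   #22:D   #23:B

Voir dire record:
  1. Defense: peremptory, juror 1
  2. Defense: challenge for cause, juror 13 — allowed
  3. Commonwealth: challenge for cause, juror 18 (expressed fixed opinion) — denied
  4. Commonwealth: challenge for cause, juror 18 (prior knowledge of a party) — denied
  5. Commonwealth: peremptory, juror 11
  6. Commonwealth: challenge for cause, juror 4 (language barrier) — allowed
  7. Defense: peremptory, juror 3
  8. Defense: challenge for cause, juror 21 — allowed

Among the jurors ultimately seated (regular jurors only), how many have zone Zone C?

Removed: #1, #3, #4, #11, #13, #21.
Seated jurors 1–12: #2, #5, #6, #7, #8, #9, #10, #12, #14, #15, #16, #17 (alternates #18, #19, #20 not counted).
Of those, in Zone C: #2, #7, #9, #12 → 4.

4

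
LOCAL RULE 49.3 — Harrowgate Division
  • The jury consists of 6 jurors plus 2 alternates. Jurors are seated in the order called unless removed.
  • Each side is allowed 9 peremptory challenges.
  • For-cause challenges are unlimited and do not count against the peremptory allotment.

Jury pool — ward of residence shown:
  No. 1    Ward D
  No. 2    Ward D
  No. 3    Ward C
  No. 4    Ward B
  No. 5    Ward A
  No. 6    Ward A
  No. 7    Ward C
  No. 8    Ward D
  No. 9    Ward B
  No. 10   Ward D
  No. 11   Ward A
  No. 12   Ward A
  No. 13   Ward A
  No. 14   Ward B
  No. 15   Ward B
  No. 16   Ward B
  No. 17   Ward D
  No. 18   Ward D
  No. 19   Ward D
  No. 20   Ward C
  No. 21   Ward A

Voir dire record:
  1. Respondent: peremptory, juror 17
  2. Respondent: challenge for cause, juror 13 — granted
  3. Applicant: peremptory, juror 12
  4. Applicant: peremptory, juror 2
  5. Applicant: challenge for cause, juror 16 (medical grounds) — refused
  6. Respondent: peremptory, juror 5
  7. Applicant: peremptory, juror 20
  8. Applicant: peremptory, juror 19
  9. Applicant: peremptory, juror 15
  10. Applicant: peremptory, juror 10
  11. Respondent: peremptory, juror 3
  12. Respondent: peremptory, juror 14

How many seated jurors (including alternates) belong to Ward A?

2

Removed: #2, #3, #5, #10, #12, #13, #14, #15, #17, #19, #20.
Seated (8 incl. alternates): #1, #4, #6, #7, #8, #9, #11, #16.
Of those, in Ward A: #6, #11 → 2.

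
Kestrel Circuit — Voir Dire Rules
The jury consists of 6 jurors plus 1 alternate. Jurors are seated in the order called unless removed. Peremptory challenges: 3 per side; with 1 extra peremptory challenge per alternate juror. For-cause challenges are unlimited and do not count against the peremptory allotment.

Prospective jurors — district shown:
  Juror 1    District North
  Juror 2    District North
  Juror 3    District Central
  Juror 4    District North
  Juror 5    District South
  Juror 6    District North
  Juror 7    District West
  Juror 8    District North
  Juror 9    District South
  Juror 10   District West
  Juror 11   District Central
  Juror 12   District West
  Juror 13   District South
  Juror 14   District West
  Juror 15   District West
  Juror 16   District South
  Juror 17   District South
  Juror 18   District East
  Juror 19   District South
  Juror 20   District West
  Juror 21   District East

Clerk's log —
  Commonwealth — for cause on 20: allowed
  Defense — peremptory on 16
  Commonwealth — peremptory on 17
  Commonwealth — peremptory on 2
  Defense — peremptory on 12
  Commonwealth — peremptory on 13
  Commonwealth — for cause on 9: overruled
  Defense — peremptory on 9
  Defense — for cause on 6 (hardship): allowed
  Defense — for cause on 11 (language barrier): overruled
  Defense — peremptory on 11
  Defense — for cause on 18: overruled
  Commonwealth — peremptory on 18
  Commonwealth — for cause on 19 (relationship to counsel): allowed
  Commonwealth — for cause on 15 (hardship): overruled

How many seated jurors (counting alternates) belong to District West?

2

Removed: #2, #6, #9, #11, #12, #13, #16, #17, #18, #19, #20.
Seated (7 incl. alternates): #1, #3, #4, #5, #7, #8, #10.
Of those, in District West: #7, #10 → 2.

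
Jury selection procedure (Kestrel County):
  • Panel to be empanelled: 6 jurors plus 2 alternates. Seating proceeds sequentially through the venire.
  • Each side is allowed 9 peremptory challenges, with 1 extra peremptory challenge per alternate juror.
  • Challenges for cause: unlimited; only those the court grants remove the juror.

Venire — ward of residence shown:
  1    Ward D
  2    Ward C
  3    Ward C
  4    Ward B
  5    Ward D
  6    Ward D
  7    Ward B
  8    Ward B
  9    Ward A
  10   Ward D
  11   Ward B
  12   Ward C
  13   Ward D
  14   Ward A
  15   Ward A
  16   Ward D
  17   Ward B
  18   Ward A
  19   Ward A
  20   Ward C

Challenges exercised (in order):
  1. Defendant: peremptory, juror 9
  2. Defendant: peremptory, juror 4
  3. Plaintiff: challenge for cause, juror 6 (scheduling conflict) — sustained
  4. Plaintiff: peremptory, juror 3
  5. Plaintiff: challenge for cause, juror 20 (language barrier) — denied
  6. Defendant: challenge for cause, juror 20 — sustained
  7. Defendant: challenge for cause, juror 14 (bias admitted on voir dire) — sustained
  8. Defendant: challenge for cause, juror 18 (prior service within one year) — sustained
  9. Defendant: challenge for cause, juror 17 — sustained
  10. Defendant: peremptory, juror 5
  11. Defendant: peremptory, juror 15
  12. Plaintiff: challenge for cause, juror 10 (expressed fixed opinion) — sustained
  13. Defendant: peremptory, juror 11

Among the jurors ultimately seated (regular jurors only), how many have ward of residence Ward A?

Removed: #3, #4, #5, #6, #9, #10, #11, #14, #15, #17, #18, #20.
Seated jurors 1–6: #1, #2, #7, #8, #12, #13 (alternates #16, #19 not counted).
None of those are in Ward A → 0.

0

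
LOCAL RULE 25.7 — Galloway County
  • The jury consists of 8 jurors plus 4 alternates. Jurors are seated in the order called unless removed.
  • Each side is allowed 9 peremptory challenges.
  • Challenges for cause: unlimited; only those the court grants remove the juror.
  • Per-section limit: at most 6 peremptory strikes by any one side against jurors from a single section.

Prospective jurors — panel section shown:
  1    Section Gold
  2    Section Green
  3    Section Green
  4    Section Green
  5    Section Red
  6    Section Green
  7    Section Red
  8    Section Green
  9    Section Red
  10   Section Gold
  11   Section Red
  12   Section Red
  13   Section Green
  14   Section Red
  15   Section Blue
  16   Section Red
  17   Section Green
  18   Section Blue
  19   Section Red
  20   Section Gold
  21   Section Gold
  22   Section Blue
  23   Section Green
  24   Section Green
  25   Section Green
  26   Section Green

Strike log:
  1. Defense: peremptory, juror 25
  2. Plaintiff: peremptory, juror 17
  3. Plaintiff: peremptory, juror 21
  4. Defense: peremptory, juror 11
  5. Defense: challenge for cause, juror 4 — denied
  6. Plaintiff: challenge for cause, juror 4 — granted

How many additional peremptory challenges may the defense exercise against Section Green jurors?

Defense peremptories so far: #25, #11 — 2 of 9 used, 7 left overall.
Against Section Green: #25 — 1 used; per-section cap 6 leaves 5.
Binding limit: min(7, 5) = 5.

5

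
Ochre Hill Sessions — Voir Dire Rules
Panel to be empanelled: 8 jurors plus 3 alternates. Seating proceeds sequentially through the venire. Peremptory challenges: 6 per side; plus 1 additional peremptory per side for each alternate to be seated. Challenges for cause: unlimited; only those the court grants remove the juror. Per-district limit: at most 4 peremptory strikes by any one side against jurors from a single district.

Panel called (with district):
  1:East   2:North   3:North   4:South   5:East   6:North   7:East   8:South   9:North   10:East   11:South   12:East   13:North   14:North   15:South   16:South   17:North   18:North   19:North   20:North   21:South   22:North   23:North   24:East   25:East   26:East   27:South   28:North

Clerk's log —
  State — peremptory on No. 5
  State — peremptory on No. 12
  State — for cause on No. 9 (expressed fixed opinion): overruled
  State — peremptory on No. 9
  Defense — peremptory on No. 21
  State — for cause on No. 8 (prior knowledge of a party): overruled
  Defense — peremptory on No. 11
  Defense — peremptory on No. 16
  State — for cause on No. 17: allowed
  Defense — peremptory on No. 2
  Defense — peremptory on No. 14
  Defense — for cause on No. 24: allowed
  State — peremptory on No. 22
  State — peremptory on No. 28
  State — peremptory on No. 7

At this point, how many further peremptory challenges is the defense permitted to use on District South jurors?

1

Defense peremptories so far: #21, #11, #16, #2, #14 — 5 of 9 used, 4 left overall.
Against District South: #21, #11, #16 — 3 used; per-district cap 4 leaves 1.
Binding limit: min(4, 1) = 1.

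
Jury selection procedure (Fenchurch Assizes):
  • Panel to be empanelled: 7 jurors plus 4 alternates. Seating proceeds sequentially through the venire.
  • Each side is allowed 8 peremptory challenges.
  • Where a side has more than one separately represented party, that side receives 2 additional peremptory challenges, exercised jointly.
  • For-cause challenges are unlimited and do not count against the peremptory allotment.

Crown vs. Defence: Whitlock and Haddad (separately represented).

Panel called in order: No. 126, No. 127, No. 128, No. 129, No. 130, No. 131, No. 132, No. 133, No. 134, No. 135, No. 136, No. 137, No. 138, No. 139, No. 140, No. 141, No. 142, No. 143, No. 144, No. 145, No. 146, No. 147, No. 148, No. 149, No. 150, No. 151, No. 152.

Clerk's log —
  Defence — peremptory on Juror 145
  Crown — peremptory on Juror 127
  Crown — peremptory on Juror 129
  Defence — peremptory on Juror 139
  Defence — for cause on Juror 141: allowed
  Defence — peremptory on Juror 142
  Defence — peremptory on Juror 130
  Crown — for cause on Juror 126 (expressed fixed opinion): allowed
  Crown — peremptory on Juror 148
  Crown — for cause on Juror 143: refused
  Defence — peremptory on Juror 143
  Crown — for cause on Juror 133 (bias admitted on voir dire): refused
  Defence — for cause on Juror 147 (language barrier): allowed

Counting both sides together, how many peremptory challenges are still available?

Crown allotment: 8. Defence allotment: 8 base + 2 multi-party = 10.
Crown peremptories used: #127, #129, #148 — 3 (for-cause on #126, #143, #133 don't count).
Defence peremptories used: #145, #139, #142, #130, #143 — 5 (for-cause on #141, #147 don't count).
Remaining: (8 − 3) + (10 − 5) = 10.

10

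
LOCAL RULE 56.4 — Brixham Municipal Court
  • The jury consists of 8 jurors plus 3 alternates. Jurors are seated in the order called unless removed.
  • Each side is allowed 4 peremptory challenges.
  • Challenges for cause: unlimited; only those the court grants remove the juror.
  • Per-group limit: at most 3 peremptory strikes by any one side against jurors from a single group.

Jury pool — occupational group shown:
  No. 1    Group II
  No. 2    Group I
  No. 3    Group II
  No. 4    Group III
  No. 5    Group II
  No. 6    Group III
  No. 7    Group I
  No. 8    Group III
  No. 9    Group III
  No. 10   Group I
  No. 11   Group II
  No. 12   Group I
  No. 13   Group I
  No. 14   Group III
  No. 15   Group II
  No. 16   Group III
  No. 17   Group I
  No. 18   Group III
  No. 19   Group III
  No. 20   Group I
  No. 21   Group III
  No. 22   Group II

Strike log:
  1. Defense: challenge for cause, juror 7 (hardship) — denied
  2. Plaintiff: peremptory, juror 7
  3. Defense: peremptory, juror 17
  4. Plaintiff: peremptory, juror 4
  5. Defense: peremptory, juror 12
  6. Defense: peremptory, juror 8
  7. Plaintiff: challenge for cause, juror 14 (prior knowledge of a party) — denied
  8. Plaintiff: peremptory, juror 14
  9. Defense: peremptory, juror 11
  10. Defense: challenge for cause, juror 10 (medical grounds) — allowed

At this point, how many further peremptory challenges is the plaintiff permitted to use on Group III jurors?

1

Plaintiff peremptories so far: #7, #4, #14 — 3 of 4 used, 1 left overall.
Against Group III: #4, #14 — 2 used; per-group cap 3 leaves 1.
Binding limit: min(1, 1) = 1.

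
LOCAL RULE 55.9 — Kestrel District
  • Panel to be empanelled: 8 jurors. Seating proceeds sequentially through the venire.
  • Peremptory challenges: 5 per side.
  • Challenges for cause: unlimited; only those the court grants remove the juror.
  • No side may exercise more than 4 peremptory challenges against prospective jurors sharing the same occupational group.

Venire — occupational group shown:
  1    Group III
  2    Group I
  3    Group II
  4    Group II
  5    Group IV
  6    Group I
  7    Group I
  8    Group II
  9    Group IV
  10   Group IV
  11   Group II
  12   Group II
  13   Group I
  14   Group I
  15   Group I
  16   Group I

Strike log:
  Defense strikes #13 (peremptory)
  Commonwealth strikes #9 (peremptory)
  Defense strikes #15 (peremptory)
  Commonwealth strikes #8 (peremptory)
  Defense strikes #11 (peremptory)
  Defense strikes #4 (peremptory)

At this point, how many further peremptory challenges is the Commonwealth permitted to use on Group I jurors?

3

Commonwealth peremptories so far: #9, #8 — 2 of 5 used, 3 left overall.
Against Group I: none yet — per-group cap 4 leaves 4.
Binding limit: min(3, 4) = 3.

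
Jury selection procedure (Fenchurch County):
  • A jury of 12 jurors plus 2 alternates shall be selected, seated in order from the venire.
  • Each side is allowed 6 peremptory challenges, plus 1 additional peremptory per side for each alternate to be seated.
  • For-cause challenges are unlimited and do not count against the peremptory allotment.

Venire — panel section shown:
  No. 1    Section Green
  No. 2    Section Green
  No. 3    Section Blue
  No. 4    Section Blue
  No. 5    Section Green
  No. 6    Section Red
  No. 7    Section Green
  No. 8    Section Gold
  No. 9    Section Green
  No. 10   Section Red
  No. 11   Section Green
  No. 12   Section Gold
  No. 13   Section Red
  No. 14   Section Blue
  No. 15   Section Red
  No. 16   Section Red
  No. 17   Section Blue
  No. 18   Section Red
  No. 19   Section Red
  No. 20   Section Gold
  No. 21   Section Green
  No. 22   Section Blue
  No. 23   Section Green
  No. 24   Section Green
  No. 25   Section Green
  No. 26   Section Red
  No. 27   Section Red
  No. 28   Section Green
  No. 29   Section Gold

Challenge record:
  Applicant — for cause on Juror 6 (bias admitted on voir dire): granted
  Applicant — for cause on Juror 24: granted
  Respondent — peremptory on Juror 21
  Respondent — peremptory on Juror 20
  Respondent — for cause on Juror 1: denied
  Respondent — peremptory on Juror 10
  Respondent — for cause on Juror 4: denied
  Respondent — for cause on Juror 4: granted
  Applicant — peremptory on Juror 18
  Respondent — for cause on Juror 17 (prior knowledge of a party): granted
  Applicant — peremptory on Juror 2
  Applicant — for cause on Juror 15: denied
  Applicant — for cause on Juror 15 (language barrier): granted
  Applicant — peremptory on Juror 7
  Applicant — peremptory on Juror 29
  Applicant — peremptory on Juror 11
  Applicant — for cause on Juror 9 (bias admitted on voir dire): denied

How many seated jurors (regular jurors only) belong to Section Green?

Removed: #2, #4, #6, #7, #10, #11, #15, #17, #18, #20, #21, #24, #29.
Seated jurors 1–12: #1, #3, #5, #8, #9, #12, #13, #14, #16, #19, #22, #23 (alternates #25, #26 not counted).
Of those, in Section Green: #1, #5, #9, #23 → 4.

4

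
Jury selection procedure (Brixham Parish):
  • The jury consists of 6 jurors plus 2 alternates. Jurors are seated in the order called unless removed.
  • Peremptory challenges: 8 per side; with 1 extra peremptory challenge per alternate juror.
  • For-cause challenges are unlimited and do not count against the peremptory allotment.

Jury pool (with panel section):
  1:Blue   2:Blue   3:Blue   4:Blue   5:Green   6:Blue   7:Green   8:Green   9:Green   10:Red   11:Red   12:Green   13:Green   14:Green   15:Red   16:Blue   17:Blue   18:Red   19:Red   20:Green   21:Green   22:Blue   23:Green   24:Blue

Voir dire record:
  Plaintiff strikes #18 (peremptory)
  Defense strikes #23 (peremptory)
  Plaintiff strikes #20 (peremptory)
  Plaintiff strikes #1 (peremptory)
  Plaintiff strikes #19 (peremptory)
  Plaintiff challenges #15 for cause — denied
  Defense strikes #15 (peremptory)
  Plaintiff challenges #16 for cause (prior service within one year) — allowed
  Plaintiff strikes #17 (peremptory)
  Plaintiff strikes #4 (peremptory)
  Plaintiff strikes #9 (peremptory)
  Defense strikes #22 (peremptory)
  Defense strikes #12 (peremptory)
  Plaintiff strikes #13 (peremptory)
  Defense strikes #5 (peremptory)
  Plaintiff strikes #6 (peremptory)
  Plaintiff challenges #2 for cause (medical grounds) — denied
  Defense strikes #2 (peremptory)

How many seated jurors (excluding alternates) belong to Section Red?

Removed: #1, #2, #4, #5, #6, #9, #12, #13, #15, #16, #17, #18, #19, #20, #22, #23.
Seated jurors 1–6: #3, #7, #8, #10, #11, #14 (alternates #21, #24 not counted).
Of those, in Section Red: #10, #11 → 2.

2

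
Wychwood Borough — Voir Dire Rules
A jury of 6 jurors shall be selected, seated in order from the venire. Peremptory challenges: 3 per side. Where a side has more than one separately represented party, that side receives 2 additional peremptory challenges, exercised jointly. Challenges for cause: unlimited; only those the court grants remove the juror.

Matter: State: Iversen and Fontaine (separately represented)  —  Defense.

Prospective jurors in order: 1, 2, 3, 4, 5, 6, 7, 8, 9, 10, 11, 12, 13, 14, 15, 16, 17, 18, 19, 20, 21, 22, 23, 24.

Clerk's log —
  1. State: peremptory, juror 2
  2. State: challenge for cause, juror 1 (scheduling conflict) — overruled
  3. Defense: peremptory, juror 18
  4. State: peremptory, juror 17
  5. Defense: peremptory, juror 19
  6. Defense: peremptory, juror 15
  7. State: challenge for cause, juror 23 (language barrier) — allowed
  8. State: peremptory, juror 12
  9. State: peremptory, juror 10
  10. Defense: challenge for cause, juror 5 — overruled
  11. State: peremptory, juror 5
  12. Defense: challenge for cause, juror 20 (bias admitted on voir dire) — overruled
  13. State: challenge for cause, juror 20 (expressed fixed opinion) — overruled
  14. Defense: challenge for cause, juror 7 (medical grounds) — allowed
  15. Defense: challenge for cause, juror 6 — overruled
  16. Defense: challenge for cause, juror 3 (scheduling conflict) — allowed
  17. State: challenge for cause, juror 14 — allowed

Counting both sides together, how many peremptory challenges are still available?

0

State allotment: 3 base + 2 multi-party = 5. Defense allotment: 3.
State peremptories used: #2, #17, #12, #10, #5 — 5 (for-cause on #1, #23, #20, #14 don't count).
Defense peremptories used: #18, #19, #15 — 3 (for-cause on #5, #20, #7, #6, #3 don't count).
Remaining: (5 − 5) + (3 − 3) = 0.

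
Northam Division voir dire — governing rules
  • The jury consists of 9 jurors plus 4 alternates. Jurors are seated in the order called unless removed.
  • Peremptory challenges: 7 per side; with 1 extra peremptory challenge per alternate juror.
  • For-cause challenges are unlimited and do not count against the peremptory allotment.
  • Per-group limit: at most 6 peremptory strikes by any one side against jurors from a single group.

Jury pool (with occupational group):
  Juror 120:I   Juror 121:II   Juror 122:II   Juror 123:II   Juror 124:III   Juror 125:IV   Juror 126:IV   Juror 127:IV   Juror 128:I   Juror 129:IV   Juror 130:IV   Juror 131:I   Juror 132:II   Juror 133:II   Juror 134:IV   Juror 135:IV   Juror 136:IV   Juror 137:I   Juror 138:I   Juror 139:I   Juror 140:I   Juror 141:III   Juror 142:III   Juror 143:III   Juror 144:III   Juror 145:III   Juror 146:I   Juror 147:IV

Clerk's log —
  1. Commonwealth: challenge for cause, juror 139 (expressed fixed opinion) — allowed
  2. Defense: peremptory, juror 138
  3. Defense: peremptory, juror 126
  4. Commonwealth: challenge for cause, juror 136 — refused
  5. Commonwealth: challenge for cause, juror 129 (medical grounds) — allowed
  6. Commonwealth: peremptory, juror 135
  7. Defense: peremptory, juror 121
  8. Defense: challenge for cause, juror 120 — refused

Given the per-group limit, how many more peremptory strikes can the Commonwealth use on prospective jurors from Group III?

Commonwealth peremptories so far: #135 — 1 of 11 used, 10 left overall.
Against Group III: none yet — per-group cap 6 leaves 6.
Binding limit: min(10, 6) = 6.

6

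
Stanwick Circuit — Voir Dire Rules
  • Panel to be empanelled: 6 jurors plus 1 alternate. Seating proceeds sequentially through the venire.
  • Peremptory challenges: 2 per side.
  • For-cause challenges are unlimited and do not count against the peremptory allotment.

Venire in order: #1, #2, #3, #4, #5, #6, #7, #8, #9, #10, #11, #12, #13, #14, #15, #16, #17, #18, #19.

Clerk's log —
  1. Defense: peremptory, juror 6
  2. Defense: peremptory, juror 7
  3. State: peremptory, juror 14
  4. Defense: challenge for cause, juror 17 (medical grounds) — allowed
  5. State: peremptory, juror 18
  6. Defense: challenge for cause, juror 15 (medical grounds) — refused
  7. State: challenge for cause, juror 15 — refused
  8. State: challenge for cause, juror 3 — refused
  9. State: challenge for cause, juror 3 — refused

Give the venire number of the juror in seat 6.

8

Removed: #6, #7, #14, #17, #18. (#3, #15 stay — for-cause denied.)
Filling seats in venire order through position 6: #1, #2, #3, #4, #5, #8.
So seat 6 is #8.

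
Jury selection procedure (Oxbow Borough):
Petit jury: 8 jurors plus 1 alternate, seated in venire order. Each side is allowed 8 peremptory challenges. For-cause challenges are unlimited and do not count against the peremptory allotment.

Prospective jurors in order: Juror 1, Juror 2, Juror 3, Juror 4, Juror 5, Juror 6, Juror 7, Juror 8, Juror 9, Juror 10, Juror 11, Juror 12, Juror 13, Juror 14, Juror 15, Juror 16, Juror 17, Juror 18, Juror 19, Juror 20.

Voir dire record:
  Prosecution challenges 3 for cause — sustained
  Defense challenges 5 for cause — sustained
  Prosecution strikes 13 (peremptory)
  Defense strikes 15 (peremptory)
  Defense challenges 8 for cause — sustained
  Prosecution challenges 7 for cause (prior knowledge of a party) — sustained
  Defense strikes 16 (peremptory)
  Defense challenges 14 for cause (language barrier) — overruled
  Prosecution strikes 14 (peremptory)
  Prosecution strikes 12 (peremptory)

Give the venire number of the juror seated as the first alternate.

Removed: #3, #5, #7, #8, #12, #13, #14, #15, #16.
Filling seats in venire order through position 9: #1, #2, #4, #6, #9, #10, #11, #17, #18.
So alternate 1 is #18.

18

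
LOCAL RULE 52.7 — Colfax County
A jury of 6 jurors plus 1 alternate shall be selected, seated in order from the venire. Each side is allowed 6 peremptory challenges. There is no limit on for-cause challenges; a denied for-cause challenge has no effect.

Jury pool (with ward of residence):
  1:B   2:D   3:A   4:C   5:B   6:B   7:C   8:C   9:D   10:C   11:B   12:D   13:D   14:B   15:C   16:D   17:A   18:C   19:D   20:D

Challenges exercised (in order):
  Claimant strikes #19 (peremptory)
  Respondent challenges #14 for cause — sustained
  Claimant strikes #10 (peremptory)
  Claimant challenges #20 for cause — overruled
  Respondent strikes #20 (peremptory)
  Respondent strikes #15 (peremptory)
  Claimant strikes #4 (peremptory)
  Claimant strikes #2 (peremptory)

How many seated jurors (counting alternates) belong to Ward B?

Removed: #2, #4, #10, #14, #15, #19, #20.
Seated (7 incl. alternates): #1, #3, #5, #6, #7, #8, #9.
Of those, in Ward B: #1, #5, #6 → 3.

3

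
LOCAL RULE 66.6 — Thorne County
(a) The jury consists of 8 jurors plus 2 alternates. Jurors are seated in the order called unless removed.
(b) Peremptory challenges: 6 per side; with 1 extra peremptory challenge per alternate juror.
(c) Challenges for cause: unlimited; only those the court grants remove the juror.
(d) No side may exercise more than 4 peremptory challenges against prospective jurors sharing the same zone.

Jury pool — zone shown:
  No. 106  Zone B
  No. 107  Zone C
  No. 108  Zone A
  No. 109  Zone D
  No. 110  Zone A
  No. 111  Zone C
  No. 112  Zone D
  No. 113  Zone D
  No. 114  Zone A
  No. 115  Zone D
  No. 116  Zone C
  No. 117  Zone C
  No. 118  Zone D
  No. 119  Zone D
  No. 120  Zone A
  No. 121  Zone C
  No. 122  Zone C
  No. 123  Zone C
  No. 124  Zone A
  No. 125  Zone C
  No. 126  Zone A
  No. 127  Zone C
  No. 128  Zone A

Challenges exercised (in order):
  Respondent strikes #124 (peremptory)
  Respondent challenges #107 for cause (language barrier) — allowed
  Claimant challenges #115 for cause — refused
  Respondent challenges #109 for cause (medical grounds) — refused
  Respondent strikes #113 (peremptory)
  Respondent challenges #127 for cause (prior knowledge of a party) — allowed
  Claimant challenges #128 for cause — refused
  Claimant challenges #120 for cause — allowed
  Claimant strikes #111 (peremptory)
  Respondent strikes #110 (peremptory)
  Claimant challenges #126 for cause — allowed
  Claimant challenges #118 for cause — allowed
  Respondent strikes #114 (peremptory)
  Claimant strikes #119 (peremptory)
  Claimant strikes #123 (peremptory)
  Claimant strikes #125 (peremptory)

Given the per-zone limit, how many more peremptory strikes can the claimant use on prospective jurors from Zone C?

1

Claimant peremptories so far: #111, #119, #123, #125 — 4 of 8 used, 4 left overall.
Against Zone C: #111, #123, #125 — 3 used; per-zone cap 4 leaves 1.
Binding limit: min(4, 1) = 1.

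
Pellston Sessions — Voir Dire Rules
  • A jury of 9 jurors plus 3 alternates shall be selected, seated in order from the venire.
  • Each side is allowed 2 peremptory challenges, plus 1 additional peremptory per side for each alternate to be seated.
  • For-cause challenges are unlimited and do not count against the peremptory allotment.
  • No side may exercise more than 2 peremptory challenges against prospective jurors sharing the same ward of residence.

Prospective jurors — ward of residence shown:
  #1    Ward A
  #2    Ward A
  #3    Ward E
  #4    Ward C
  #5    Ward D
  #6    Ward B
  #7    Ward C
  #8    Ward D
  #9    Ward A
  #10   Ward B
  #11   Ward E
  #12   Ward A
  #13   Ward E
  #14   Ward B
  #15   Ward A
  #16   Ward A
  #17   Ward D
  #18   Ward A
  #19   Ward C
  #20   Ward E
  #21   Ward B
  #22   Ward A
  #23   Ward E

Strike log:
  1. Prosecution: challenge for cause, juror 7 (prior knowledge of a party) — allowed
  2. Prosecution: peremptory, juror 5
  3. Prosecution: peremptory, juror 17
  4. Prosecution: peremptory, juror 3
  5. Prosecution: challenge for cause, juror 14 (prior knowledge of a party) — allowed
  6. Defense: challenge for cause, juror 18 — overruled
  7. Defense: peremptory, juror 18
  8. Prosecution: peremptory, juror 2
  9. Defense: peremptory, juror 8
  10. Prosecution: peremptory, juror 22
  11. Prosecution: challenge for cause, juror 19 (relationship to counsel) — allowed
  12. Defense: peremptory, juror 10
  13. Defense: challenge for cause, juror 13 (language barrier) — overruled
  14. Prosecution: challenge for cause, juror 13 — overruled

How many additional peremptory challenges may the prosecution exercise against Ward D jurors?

0

Prosecution peremptories so far: #5, #17, #3, #2, #22 — 5 of 5 used, 0 left overall.
Against Ward D: #5, #17 — 2 used; per-ward cap 2 leaves 0.
Binding limit: min(0, 0) = 0.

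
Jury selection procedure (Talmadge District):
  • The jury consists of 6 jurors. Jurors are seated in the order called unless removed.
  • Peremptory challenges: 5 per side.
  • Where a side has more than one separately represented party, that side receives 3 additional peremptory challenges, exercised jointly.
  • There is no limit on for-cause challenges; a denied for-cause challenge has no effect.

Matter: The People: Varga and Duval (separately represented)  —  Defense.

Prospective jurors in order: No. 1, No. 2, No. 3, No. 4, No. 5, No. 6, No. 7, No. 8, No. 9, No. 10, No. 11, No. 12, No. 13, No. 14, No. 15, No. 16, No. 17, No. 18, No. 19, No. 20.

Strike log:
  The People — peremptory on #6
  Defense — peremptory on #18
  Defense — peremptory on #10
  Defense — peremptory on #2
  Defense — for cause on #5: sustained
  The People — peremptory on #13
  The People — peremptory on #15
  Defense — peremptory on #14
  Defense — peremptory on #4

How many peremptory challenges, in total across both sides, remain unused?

5

The People allotment: 5 base + 3 multi-party = 8. Defense allotment: 5.
The People peremptories used: #6, #13, #15 — 3.
Defense peremptories used: #18, #10, #2, #14, #4 — 5 (the for-cause on #5 doesn't count).
Remaining: (8 − 3) + (5 − 5) = 5.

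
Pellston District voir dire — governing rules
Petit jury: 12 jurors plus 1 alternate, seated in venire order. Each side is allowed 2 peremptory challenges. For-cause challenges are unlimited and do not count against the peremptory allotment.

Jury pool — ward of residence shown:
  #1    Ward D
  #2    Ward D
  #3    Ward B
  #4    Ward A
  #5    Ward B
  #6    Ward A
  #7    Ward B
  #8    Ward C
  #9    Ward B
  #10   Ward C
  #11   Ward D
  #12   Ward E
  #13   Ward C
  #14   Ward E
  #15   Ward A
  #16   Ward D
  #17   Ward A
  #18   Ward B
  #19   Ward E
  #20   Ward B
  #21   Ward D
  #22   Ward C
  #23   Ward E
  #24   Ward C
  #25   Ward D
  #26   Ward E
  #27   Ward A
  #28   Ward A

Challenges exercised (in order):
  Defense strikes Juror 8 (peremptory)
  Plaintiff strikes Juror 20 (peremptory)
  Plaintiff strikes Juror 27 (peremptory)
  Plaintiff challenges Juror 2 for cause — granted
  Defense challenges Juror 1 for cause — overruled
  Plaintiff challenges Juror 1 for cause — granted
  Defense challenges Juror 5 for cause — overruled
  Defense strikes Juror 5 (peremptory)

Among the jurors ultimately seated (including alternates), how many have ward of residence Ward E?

2

Removed: #1, #2, #5, #8, #20, #27.
Seated (13 incl. alternates): #3, #4, #6, #7, #9, #10, #11, #12, #13, #14, #15, #16, #17.
Of those, in Ward E: #12, #14 → 2.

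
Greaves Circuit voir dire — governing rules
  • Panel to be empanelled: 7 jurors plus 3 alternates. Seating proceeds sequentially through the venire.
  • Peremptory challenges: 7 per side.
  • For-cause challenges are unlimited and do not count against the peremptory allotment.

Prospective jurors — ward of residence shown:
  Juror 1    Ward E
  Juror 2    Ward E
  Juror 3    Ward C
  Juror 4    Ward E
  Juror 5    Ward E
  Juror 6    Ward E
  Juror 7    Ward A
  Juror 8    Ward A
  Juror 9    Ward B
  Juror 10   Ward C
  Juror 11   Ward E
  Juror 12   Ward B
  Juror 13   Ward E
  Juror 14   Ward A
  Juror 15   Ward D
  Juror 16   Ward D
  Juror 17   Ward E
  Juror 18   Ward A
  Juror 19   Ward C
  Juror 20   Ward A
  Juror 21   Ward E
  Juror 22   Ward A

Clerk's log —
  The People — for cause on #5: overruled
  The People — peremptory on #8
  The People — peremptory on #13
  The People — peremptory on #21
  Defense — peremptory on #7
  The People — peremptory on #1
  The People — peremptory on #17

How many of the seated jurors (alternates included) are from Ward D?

Removed: #1, #7, #8, #13, #17, #21.
Seated (10 incl. alternates): #2, #3, #4, #5, #6, #9, #10, #11, #12, #14.
None of those are in Ward D → 0.

0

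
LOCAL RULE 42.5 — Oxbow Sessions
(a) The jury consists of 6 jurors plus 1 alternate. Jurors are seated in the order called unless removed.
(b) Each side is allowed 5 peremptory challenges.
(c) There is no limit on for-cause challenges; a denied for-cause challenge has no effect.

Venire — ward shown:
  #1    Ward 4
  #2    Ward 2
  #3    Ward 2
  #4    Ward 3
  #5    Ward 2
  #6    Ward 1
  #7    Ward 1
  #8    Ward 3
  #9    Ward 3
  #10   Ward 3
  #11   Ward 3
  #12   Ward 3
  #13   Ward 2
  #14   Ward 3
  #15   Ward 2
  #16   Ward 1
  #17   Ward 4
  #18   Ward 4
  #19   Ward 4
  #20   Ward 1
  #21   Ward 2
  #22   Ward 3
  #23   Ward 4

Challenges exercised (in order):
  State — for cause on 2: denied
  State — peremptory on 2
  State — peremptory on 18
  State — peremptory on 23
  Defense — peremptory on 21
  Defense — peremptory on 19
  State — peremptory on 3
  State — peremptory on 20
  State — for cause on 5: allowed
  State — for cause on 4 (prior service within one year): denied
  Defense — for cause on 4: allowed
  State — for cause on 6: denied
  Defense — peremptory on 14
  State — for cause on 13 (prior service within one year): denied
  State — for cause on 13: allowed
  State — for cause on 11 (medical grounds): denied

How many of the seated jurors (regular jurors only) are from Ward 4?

1

Removed: #2, #3, #4, #5, #13, #14, #18, #19, #20, #21, #23.
Seated jurors 1–6: #1, #6, #7, #8, #9, #10 (alternates #11 not counted).
Of those, in Ward 4: #1 → 1.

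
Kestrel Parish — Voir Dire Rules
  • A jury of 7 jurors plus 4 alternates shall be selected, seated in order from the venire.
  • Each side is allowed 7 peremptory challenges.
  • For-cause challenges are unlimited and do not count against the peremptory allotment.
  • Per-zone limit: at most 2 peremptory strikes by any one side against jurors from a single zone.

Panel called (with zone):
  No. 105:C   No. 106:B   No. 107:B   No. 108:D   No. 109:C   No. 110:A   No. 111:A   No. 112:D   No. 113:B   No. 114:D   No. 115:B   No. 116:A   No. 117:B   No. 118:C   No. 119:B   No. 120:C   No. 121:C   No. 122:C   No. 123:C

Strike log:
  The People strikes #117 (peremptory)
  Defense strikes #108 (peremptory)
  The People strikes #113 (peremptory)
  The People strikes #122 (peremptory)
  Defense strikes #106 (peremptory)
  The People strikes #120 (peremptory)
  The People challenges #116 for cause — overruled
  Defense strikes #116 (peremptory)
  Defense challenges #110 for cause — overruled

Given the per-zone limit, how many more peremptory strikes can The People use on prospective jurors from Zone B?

The People peremptories so far: #117, #113, #122, #120 — 4 of 7 used, 3 left overall.
Against Zone B: #117, #113 — 2 used; per-zone cap 2 leaves 0.
Binding limit: min(3, 0) = 0.

0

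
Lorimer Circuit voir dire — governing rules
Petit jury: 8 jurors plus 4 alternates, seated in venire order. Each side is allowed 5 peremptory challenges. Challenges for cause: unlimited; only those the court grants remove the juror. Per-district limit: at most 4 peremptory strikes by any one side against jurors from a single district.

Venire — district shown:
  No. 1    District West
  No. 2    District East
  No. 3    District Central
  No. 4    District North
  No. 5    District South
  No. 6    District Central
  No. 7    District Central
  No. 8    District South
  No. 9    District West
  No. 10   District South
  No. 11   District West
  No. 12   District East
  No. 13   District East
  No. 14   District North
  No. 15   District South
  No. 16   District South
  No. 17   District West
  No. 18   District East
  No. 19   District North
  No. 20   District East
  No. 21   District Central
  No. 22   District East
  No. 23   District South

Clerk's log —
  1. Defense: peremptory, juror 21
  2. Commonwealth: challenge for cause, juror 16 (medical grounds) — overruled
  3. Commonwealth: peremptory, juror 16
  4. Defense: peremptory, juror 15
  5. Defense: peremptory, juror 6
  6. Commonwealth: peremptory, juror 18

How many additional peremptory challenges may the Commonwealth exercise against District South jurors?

3

Commonwealth peremptories so far: #16, #18 — 2 of 5 used, 3 left overall.
Against District South: #16 — 1 used; per-district cap 4 leaves 3.
Binding limit: min(3, 3) = 3.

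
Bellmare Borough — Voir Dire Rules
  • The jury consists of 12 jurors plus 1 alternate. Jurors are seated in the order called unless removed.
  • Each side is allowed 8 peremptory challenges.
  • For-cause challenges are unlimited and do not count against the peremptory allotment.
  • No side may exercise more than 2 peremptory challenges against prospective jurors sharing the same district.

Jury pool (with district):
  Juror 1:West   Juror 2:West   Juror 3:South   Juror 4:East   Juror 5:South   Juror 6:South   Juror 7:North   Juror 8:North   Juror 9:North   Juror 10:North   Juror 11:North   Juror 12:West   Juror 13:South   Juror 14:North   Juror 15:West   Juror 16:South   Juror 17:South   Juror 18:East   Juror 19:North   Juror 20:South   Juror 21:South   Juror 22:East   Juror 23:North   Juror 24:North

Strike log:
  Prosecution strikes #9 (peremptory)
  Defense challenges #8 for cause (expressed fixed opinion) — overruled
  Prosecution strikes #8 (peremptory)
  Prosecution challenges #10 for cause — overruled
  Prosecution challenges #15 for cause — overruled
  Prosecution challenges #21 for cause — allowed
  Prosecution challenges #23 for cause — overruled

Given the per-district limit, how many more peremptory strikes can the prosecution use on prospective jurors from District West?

Prosecution peremptories so far: #9, #8 — 2 of 8 used, 6 left overall.
Against District West: none yet — per-district cap 2 leaves 2.
Binding limit: min(6, 2) = 2.

2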